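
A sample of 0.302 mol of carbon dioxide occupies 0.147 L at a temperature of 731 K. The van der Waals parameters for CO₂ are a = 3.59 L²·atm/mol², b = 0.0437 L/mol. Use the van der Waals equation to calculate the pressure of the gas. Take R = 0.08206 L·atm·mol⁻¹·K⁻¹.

P = nRT/(V − nb) − a n²/V²
nRT/(V − nb) = (0.302)(0.08206)(731)/(0.147 − 0.302×0.0437) = 18.116/0.13380 = 135.40 atm
a n²/V² = (3.59)(0.302)²/(0.147)² = 15.152 atm
P = 135.40 − 15.152 = 120.2 atm

P ≈ 120.2 atm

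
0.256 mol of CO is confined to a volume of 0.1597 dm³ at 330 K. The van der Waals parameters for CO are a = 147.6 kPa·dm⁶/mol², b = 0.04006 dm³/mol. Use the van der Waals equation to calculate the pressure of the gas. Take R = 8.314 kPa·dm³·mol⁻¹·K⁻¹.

P ≈ 4321 kPa

P = nRT/(V − nb) − a n²/V²
nRT/(V − nb) = (0.256)(8.314)(330)/(0.1597 − 0.256×0.04006) = 702.37/0.14944 = 4700.0 kPa
a n²/V² = (147.6)(0.256)²/(0.1597)² = 379.28 kPa
P = 4700.0 − 379.28 = 4321 kPa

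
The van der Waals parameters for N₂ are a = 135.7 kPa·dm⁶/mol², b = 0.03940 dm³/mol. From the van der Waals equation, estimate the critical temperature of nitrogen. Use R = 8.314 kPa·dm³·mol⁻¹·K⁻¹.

For a van der Waals gas, T_c = 8a/(27Rb).
T_c = 8×135.7/(27×8.314×0.03940) = 1085.6/8.8444 = 122.7 K

T_c ≈ 122.7 K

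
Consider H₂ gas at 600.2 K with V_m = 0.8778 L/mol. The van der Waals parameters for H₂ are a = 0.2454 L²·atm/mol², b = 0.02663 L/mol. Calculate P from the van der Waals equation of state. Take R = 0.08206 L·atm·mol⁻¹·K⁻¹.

P ≈ 57.55 atm

P = RT/(V_m − b) − a/V_m²
RT/(V_m − b) = (0.08206)(600.2)/(0.8778 − 0.02663) = 49.252/0.85117 = 57.864 atm
a/V_m² = 0.2454/(0.8778)² = 0.31848 atm
P = 57.864 − 0.31848 = 57.55 atm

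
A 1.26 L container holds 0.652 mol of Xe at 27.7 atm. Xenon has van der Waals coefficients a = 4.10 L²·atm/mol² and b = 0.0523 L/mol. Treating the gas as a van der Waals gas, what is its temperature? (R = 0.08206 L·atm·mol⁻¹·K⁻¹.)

T = (P + a n²/V²)(V − nb)/(nR)
P + a n²/V² = 27.7 + (4.10)(0.652)²/(1.26)² = 28.798 atm
V − nb = 1.26 − (0.652)(0.0523) = 1.2259 L
T = (28.798)(1.2259)/((0.652)(0.08206)) = 659.8 K

T ≈ 659.8 K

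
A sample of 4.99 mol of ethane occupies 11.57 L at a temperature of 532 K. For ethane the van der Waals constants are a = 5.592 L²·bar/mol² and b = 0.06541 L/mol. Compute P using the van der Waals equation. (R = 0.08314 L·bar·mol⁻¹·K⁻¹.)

P ≈ 18.59 bar

P = nRT/(V − nb) − a n²/V²
nRT/(V − nb) = (4.99)(0.08314)(532)/(11.57 − 4.99×0.06541) = 220.71/11.244 = 19.629 bar
a n²/V² = (5.592)(4.99)²/(11.57)² = 1.0402 bar
P = 19.629 − 1.0402 = 18.59 bar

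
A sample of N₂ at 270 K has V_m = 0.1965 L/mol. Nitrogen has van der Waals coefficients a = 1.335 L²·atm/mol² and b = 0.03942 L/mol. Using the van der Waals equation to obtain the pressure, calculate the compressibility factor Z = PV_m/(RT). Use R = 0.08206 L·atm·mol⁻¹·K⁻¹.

P = RT/(V_m − b) − a/V_m² = (0.08206)(270)/(0.1965 − 0.03942) − 1.335/(0.1965)²
  = 22.156/0.15708 − 34.575 = 141.05 − 34.575 = 106.48 atm
Z = PV_m/(RT) = (106.48)(0.1965)/((0.08206)(270)) = 20.923/22.156 = 0.9443

Z ≈ 0.9443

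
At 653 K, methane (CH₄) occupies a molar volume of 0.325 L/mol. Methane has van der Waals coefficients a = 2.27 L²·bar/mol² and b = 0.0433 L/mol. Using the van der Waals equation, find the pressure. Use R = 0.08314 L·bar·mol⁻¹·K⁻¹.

P = RT/(V_m − b) − a/V_m²
RT/(V_m − b) = (0.08314)(653)/(0.325 − 0.0433) = 54.290/0.28170 = 192.72 bar
a/V_m² = 2.27/(0.325)² = 21.491 bar
P = 192.72 − 21.491 = 171.2 bar

P ≈ 171.2 bar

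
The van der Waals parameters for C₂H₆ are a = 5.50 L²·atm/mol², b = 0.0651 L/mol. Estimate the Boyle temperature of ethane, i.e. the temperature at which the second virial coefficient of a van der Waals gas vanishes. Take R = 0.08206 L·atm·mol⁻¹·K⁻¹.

For a van der Waals gas the second virial coefficient B₂ = b − a/(RT) vanishes at T_B = a/(Rb).
T_B = 5.50/(0.08206×0.0651) = 5.50/0.0053421 = 1030 K

T_B ≈ 1030 K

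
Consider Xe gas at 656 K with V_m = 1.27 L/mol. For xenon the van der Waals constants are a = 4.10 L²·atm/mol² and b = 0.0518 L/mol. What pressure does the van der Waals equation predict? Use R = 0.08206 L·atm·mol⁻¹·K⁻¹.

P = RT/(V_m − b) − a/V_m²
RT/(V_m − b) = (0.08206)(656)/(1.27 − 0.0518) = 53.831/1.2182 = 44.189 atm
a/V_m² = 4.10/(1.27)² = 2.5420 atm
P = 44.189 − 2.5420 = 41.65 atm

P ≈ 41.65 atm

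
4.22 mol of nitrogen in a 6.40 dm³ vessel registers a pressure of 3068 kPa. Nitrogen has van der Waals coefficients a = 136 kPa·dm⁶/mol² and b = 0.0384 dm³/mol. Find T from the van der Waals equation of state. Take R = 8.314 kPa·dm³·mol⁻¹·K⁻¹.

T = (P + a n²/V²)(V − nb)/(nR)
P + a n²/V² = 3068 + (136)(4.22)²/(6.40)² = 3127.1 kPa
V − nb = 6.40 − (4.22)(0.0384) = 6.2380 dm³
T = (3127.1)(6.2380)/((4.22)(8.314)) = 556.0 K

T ≈ 556.0 K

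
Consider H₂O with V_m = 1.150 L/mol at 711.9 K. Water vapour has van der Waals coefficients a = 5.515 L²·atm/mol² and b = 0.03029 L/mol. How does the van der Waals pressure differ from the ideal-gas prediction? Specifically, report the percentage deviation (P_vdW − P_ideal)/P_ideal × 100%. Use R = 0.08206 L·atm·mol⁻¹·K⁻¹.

Ideal: P_ideal = RT/V_m = (0.08206)(711.9)/1.150 = 50.7987 atm
vdW: P = RT/(V_m − b) − a/V_m² = 58.4185/1.11971 − 5.515/1.32250 = 52.1729 − 4.17013 = 48.0028 atm
% deviation = (48.0028 − 50.7987)/50.7987 × 100% = -5.50%

-5.50 %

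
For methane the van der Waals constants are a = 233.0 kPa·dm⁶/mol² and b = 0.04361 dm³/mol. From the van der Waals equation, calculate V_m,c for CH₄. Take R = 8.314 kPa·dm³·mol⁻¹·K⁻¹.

V_m,c ≈ 0.1308 dm³/mol

For a van der Waals gas, V_m,c = 3b.
V_m,c = 3×0.04361 = 0.1308 dm³/mol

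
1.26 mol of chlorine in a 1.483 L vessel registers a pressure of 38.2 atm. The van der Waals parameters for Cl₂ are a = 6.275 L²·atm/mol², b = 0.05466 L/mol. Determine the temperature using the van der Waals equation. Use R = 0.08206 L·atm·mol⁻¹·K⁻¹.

T ≈ 584.4 K

T = (P + a n²/V²)(V − nb)/(nR)
P + a n²/V² = 38.2 + (6.275)(1.26)²/(1.483)² = 42.730 atm
V − nb = 1.483 − (1.26)(0.05466) = 1.4141 L
T = (42.730)(1.4141)/((1.26)(0.08206)) = 584.4 K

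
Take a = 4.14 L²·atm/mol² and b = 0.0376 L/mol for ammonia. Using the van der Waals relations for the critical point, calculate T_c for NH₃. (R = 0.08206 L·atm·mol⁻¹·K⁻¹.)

T_c ≈ 397.6 K

For a van der Waals gas, T_c = 8a/(27Rb).
T_c = 8×4.14/(27×0.08206×0.0376) = 33.120/0.083307 = 397.6 K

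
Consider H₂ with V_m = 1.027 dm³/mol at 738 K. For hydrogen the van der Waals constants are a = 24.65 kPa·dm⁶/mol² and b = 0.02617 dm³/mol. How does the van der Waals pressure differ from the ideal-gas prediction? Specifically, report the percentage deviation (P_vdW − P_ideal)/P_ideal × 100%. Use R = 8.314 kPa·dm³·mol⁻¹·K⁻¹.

Ideal: P_ideal = RT/V_m = (8.314)(738)/1.027 = 5974.42 kPa
vdW: P = RT/(V_m − b) − a/V_m² = 6135.73/1.00083 − 24.65/1.05473 = 6130.64 − 23.3709 = 6107.27 kPa
% deviation = (6107.27 − 5974.42)/5974.42 × 100% = 2.22%

2.22 %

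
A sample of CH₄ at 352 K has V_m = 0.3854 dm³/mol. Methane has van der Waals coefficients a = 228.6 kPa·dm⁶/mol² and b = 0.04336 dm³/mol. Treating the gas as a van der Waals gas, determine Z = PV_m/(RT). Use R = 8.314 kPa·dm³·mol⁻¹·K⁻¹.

Z ≈ 0.9241

P = RT/(V_m − b) − a/V_m² = (8.314)(352)/(0.3854 − 0.04336) − 228.6/(0.3854)²
  = 2926.5/0.34204 − 1539.1 = 8556.0 − 1539.1 = 7016.9 kPa
Z = PV_m/(RT) = (7016.9)(0.3854)/((8.314)(352)) = 2704.3/2926.5 = 0.9241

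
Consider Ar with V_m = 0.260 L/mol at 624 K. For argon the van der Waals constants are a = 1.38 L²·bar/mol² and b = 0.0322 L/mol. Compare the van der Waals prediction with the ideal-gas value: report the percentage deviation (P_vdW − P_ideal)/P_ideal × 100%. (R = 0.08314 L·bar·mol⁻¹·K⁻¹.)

3.90 %

Ideal: P_ideal = RT/V_m = (0.08314)(624)/0.260 = 199.536 bar
vdW: P = RT/(V_m − b) − a/V_m² = 51.8794/0.227800 − 1.38/0.0676000 = 227.741 − 20.4142 = 207.327 bar
% deviation = (207.327 − 199.536)/199.536 × 100% = 3.90%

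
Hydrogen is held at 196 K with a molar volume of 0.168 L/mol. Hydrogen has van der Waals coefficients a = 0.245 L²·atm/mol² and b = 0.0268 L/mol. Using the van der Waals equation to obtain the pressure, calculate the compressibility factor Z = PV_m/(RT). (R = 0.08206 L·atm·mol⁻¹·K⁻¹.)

Z ≈ 1.099

P = RT/(V_m − b) − a/V_m² = (0.08206)(196)/(0.168 − 0.0268) − 0.245/(0.168)²
  = 16.084/0.14120 − 8.6806 = 113.91 − 8.6806 = 105.23 atm
Z = PV_m/(RT) = (105.23)(0.168)/((0.08206)(196)) = 17.679/16.084 = 1.099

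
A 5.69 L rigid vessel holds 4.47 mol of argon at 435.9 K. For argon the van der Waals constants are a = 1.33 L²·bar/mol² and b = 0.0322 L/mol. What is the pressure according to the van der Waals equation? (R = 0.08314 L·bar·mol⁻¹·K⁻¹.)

P = nRT/(V − nb) − a n²/V²
nRT/(V − nb) = (4.47)(0.08314)(435.9)/(5.69 − 4.47×0.0322) = 162.00/5.5461 = 29.210 bar
a n²/V² = (1.33)(4.47)²/(5.69)² = 0.82081 bar
P = 29.210 − 0.82081 = 28.39 bar

P ≈ 28.39 bar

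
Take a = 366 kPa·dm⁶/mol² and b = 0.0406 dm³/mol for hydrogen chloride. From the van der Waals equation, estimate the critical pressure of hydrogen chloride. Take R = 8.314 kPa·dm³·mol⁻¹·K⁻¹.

P_c ≈ 8224 kPa

For a van der Waals gas, P_c = a/(27b²).
P_c = 366/(27×(0.0406)²) = 366/0.044506 = 8224 kPa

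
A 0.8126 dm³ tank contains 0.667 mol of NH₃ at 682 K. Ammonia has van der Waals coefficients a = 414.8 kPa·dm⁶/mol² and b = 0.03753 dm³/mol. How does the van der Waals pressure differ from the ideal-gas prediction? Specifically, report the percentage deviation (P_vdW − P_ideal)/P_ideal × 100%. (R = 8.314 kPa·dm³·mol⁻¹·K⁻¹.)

Ideal: P_ideal = nRT/V = (0.667)(8.314)(682)/0.8126 = 4654.18 kPa
vdW: P = nRT/(V − nb) − a n²/V² = 3781.99/0.787567 − 184.540/0.660319 = 4802.12 − 279.471 = 4522.65 kPa
% deviation = (4522.65 − 4654.18)/4654.18 × 100% = -2.83%

-2.83 %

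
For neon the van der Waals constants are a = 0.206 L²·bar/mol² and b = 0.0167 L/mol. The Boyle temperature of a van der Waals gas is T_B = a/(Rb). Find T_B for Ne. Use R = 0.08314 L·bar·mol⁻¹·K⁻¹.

T_B ≈ 148.4 K

For a van der Waals gas the second virial coefficient B₂ = b − a/(RT) vanishes at T_B = a/(Rb).
T_B = 0.206/(0.08314×0.0167) = 0.206/0.0013884 = 148.4 K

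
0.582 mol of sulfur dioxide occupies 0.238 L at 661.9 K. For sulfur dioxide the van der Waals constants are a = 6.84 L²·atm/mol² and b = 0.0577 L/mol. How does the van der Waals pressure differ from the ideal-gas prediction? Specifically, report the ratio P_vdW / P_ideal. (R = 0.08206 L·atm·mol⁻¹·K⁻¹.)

Ideal: P_ideal = nRT/V = (0.582)(0.08206)(661.9)/0.238 = 132.822 atm
vdW: P = nRT/(V − nb) − a n²/V² = 31.6116/0.204419 − 2.31687/0.0566440 = 154.641 − 40.9023 = 113.739 atm
Ratio = 113.739/132.822 = 0.8563

P_vdW / P_ideal ≈ 0.8563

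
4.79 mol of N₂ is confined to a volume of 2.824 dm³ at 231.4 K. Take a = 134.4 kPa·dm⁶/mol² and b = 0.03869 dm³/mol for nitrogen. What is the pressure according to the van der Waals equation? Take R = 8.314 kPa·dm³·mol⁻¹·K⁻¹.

P = nRT/(V − nb) − a n²/V²
nRT/(V − nb) = (4.79)(8.314)(231.4)/(2.824 − 4.79×0.03869) = 9215.3/2.6387 = 3492.4 kPa
a n²/V² = (134.4)(4.79)²/(2.824)² = 386.67 kPa
P = 3492.4 − 386.67 = 3106 kPa

P ≈ 3106 kPa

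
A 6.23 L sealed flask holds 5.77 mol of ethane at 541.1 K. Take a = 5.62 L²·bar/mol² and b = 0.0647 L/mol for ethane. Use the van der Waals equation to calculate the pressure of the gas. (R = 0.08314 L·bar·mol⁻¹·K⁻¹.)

P = nRT/(V − nb) − a n²/V²
nRT/(V − nb) = (5.77)(0.08314)(541.1)/(6.23 − 5.77×0.0647) = 259.58/5.8567 = 44.322 bar
a n²/V² = (5.62)(5.77)²/(6.23)² = 4.8207 bar
P = 44.322 − 4.8207 = 39.50 bar

P ≈ 39.50 bar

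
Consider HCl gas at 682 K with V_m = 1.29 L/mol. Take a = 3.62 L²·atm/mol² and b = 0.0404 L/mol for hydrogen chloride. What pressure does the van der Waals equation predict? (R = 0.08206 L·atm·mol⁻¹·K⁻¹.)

P ≈ 42.61 atm

P = RT/(V_m − b) − a/V_m²
RT/(V_m − b) = (0.08206)(682)/(1.29 − 0.0404) = 55.965/1.2496 = 44.786 atm
a/V_m² = 3.62/(1.29)² = 2.1754 atm
P = 44.786 − 2.1754 = 42.61 atm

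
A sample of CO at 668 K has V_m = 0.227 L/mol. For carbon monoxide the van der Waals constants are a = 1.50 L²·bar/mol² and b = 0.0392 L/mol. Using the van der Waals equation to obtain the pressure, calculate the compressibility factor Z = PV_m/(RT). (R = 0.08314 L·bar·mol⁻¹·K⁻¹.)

Z ≈ 1.090

P = RT/(V_m − b) − a/V_m² = (0.08314)(668)/(0.227 − 0.0392) − 1.50/(0.227)²
  = 55.538/0.18780 − 29.110 = 295.73 − 29.110 = 266.62 bar
Z = PV_m/(RT) = (266.62)(0.227)/((0.08314)(668)) = 60.523/55.538 = 1.090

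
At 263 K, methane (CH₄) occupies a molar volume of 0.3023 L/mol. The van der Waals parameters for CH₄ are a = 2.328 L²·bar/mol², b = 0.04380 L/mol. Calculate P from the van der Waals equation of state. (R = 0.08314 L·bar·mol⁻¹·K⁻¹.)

P = RT/(V_m − b) − a/V_m²
RT/(V_m − b) = (0.08314)(263)/(0.3023 − 0.04380) = 21.866/0.25850 = 84.588 bar
a/V_m² = 2.328/(0.3023)² = 25.475 bar
P = 84.588 − 25.475 = 59.11 bar

P ≈ 59.11 bar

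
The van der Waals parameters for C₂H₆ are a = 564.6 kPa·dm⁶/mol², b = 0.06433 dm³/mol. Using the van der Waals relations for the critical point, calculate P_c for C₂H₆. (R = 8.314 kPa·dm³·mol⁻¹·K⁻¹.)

P_c ≈ 5053 kPa

For a van der Waals gas, P_c = a/(27b²).
P_c = 564.6/(27×(0.06433)²) = 564.6/0.11174 = 5053 kPa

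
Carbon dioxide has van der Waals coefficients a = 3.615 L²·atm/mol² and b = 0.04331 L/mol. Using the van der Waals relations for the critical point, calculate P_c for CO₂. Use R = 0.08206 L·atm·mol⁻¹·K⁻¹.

P_c ≈ 71.38 atm

For a van der Waals gas, P_c = a/(27b²).
P_c = 3.615/(27×(0.04331)²) = 3.615/0.050645 = 71.38 atm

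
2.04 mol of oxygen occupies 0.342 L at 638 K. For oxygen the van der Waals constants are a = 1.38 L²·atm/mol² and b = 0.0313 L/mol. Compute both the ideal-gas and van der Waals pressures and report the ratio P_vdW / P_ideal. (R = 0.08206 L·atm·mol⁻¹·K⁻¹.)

Ideal: P_ideal = nRT/V = (2.04)(0.08206)(638)/0.342 = 312.289 atm
vdW: P = nRT/(V − nb) − a n²/V² = 106.803/0.278148 − 5.74301/0.116964 = 383.979 − 49.1007 = 334.878 atm
Ratio = 334.878/312.289 = 1.072

P_vdW / P_ideal ≈ 1.072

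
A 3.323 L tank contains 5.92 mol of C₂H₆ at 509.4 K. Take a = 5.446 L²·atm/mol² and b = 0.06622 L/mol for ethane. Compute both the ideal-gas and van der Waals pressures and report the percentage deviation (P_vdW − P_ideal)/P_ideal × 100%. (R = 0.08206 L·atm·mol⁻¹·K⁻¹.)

Ideal: P_ideal = nRT/V = (5.92)(0.08206)(509.4)/3.323 = 74.4701 atm
vdW: P = nRT/(V − nb) − a n²/V² = 247.464/2.93098 − 190.863/11.0423 = 84.4305 − 17.2847 = 67.1458 atm
% deviation = (67.1458 − 74.4701)/74.4701 × 100% = -9.84%

-9.84 %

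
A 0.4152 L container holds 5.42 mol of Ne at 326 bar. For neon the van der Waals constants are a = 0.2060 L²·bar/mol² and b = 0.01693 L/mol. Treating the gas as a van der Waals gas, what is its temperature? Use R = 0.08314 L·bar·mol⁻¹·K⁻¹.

T ≈ 259.2 K

T = (P + a n²/V²)(V − nb)/(nR)
P + a n²/V² = 326 + (0.2060)(5.42)²/(0.4152)² = 361.10 bar
V − nb = 0.4152 − (5.42)(0.01693) = 0.32344 L
T = (361.10)(0.32344)/((5.42)(0.08314)) = 259.2 K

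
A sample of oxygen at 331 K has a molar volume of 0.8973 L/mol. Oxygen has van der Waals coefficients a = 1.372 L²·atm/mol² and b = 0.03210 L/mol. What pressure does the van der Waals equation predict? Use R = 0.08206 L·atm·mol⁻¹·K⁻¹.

P ≈ 29.69 atm

P = RT/(V_m − b) − a/V_m²
RT/(V_m − b) = (0.08206)(331)/(0.8973 − 0.03210) = 27.162/0.86520 = 31.394 atm
a/V_m² = 1.372/(0.8973)² = 1.7040 atm
P = 31.394 − 1.7040 = 29.69 atm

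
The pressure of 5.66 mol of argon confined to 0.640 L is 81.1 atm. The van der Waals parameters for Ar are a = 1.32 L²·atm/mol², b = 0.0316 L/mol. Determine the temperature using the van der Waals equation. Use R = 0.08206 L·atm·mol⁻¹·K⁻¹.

T = (P + a n²/V²)(V − nb)/(nR)
P + a n²/V² = 81.1 + (1.32)(5.66)²/(0.640)² = 184.34 atm
V − nb = 0.640 − (5.66)(0.0316) = 0.46114 L
T = (184.34)(0.46114)/((5.66)(0.08206)) = 183.0 K

T ≈ 183.0 K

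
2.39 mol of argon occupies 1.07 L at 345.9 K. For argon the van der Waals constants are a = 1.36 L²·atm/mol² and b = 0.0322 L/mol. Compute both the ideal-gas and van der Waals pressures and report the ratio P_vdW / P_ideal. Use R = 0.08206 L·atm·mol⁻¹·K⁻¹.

Ideal: P_ideal = nRT/V = (2.39)(0.08206)(345.9)/1.07 = 63.4010 atm
vdW: P = nRT/(V − nb) − a n²/V² = 67.8391/0.993042 − 7.76846/1.14490 = 68.3144 − 6.78527 = 61.5291 atm
Ratio = 61.5291/63.4010 = 0.9705

P_vdW / P_ideal ≈ 0.9705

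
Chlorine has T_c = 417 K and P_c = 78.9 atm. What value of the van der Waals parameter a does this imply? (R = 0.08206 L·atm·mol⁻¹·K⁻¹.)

a ≈ 6.261 L²·atm/mol²

From T_c = 8a/(27Rb) and P_c = a/(27b²): a = 27 R² T_c²/(64 P_c).
a = 27×(0.08206)²×(417)²/(64×78.9) = 31615/5049.6 = 6.261 L²·atm/mol²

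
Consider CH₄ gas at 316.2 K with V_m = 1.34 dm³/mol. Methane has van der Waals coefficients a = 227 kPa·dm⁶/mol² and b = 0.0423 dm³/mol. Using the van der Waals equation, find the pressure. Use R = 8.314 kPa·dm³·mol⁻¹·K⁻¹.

P ≈ 1899 kPa

P = RT/(V_m − b) − a/V_m²
RT/(V_m − b) = (8.314)(316.2)/(1.34 − 0.0423) = 2628.9/1.2977 = 2025.8 kPa
a/V_m² = 227/(1.34)² = 126.42 kPa
P = 2025.8 − 126.42 = 1899 kPa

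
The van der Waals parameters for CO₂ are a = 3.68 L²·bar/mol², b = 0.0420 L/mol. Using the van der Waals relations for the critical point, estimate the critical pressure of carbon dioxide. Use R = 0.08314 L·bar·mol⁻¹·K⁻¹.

For a van der Waals gas, P_c = a/(27b²).
P_c = 3.68/(27×(0.0420)²) = 3.68/0.047628 = 77.27 bar

P_c ≈ 77.27 bar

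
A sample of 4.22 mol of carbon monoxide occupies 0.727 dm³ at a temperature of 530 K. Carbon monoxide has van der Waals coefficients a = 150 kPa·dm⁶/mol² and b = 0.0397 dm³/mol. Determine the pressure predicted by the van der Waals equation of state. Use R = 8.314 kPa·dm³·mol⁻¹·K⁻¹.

P = nRT/(V − nb) − a n²/V²
nRT/(V − nb) = (4.22)(8.314)(530)/(0.727 − 4.22×0.0397) = 18595/0.55947 = 33237 kPa
a n²/V² = (150)(4.22)²/(0.727)² = 5054.1 kPa
P = 33237 − 5054.1 = 28183 kPa

P ≈ 28183 kPa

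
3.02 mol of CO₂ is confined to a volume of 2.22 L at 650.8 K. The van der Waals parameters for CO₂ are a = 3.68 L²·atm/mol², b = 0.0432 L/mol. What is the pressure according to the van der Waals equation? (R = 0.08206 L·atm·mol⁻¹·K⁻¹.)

P ≈ 70.38 atm

P = nRT/(V − nb) − a n²/V²
nRT/(V − nb) = (3.02)(0.08206)(650.8)/(2.22 − 3.02×0.0432) = 161.28/2.0895 = 77.186 atm
a n²/V² = (3.68)(3.02)²/(2.22)² = 6.8101 atm
P = 77.186 − 6.8101 = 70.38 atm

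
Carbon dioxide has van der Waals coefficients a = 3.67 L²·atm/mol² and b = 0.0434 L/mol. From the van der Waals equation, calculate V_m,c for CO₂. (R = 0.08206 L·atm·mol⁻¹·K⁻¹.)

V_m,c ≈ 0.1302 L/mol

For a van der Waals gas, V_m,c = 3b.
V_m,c = 3×0.0434 = 0.1302 L/mol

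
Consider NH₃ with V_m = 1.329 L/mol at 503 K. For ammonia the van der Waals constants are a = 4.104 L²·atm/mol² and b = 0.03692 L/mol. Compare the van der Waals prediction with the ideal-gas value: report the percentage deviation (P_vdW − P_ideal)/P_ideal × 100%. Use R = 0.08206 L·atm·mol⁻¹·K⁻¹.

-4.62 %

Ideal: P_ideal = RT/V_m = (0.08206)(503)/1.329 = 31.0581 atm
vdW: P = RT/(V_m − b) − a/V_m² = 41.2762/1.29208 − 4.104/1.76624 = 31.9455 − 2.32358 = 29.6219 atm
% deviation = (29.6219 − 31.0581)/31.0581 × 100% = -4.62%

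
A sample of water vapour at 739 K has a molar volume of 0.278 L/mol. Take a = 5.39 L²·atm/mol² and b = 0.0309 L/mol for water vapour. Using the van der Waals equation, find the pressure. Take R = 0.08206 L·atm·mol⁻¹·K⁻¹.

P = RT/(V_m − b) − a/V_m²
RT/(V_m − b) = (0.08206)(739)/(0.278 − 0.0309) = 60.642/0.24710 = 245.41 atm
a/V_m² = 5.39/(0.278)² = 69.743 atm
P = 245.41 − 69.743 = 175.7 atm

P ≈ 175.7 atm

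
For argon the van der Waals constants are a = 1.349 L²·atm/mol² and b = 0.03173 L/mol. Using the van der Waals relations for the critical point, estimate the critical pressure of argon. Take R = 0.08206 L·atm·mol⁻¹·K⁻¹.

P_c ≈ 49.63 atm

For a van der Waals gas, P_c = a/(27b²).
P_c = 1.349/(27×(0.03173)²) = 1.349/0.027183 = 49.63 atm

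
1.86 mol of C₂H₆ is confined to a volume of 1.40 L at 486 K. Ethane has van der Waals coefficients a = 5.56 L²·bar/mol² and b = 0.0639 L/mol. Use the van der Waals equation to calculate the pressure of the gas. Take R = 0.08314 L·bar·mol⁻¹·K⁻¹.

P ≈ 48.85 bar

P = nRT/(V − nb) − a n²/V²
nRT/(V − nb) = (1.86)(0.08314)(486)/(1.40 − 1.86×0.0639) = 75.155/1.2811 = 58.664 bar
a n²/V² = (5.56)(1.86)²/(1.40)² = 9.8140 bar
P = 58.664 − 9.8140 = 48.85 bar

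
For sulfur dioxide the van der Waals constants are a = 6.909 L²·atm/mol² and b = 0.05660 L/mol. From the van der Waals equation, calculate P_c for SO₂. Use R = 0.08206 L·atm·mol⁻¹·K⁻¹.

For a van der Waals gas, P_c = a/(27b²).
P_c = 6.909/(27×(0.05660)²) = 6.909/0.086496 = 79.88 atm

P_c ≈ 79.88 atm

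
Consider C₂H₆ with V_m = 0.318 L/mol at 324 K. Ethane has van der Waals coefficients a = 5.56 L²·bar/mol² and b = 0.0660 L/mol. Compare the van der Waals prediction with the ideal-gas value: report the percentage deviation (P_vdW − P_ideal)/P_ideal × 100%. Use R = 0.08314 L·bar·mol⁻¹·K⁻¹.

-38.72 %

Ideal: P_ideal = RT/V_m = (0.08314)(324)/0.318 = 84.7087 bar
vdW: P = RT/(V_m − b) − a/V_m² = 26.9374/0.252000 − 5.56/0.101124 = 106.894 − 54.9820 = 51.912 bar
% deviation = (51.912 − 84.7087)/84.7087 × 100% = -38.72%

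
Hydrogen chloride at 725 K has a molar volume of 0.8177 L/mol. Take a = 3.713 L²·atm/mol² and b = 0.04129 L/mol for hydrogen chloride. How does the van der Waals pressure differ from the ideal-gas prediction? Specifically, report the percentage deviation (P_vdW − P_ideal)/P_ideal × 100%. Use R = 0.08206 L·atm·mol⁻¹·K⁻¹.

Ideal: P_ideal = RT/V_m = (0.08206)(725)/0.8177 = 72.7571 atm
vdW: P = RT/(V_m − b) − a/V_m² = 59.4935/0.776410 − 3.713/0.668633 = 76.6264 − 5.55312 = 71.0733 atm
% deviation = (71.0733 − 72.7571)/72.7571 × 100% = -2.31%

-2.31 %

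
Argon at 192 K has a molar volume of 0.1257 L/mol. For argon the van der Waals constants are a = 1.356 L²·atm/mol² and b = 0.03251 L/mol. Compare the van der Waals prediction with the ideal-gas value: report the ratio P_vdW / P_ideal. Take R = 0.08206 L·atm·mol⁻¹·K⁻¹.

Ideal: P_ideal = RT/V_m = (0.08206)(192)/0.1257 = 125.342 atm
vdW: P = RT/(V_m − b) − a/V_m² = 15.7555/0.0931900 − 1.356/0.0158005 = 169.069 − 85.8201 = 83.249 atm
Ratio = 83.249/125.342 = 0.6642

P_vdW / P_ideal ≈ 0.6642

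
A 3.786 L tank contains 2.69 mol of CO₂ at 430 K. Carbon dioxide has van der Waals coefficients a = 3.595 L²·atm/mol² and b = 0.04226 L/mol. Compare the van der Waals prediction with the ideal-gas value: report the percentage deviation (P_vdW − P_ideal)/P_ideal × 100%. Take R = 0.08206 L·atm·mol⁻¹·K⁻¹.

Ideal: P_ideal = nRT/V = (2.69)(0.08206)(430)/3.786 = 25.0710 atm
vdW: P = nRT/(V − nb) − a n²/V² = 94.9188/3.67232 − 26.0138/14.3338 = 25.8471 − 1.81486 = 24.0322 atm
% deviation = (24.0322 − 25.0710)/25.0710 × 100% = -4.14%

-4.14 %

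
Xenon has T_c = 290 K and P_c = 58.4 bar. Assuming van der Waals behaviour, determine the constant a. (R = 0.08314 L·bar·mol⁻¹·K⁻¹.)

From T_c = 8a/(27Rb) and P_c = a/(27b²): a = 27 R² T_c²/(64 P_c).
a = 27×(0.08314)²×(290)²/(64×58.4) = 15696/3737.6 = 4.199 L²·bar/mol²

a ≈ 4.199 L²·bar/mol²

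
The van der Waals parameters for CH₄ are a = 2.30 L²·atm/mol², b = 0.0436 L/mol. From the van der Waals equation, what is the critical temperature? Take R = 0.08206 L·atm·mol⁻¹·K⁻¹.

For a van der Waals gas, T_c = 8a/(27Rb).
T_c = 8×2.30/(27×0.08206×0.0436) = 18.400/0.096601 = 190.5 K

T_c ≈ 190.5 K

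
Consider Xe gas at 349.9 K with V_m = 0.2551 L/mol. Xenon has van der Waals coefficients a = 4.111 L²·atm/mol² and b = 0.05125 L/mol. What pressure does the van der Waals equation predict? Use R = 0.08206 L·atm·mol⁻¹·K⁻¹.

P ≈ 77.68 atm

P = RT/(V_m − b) − a/V_m²
RT/(V_m − b) = (0.08206)(349.9)/(0.2551 − 0.05125) = 28.713/0.20385 = 140.85 atm
a/V_m² = 4.111/(0.2551)² = 63.172 atm
P = 140.85 − 63.172 = 77.68 atm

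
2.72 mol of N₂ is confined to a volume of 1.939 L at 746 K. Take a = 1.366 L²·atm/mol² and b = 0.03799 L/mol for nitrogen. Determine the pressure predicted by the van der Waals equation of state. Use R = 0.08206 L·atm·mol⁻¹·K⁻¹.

P = nRT/(V − nb) − a n²/V²
nRT/(V − nb) = (2.72)(0.08206)(746)/(1.939 − 2.72×0.03799) = 166.51/1.8357 = 90.707 atm
a n²/V² = (1.366)(2.72)²/(1.939)² = 2.6880 atm
P = 90.707 − 2.6880 = 88.02 atm

P ≈ 88.02 atm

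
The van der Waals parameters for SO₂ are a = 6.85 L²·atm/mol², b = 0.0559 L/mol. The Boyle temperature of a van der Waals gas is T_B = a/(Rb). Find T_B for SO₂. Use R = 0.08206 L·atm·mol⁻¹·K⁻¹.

For a van der Waals gas the second virial coefficient B₂ = b − a/(RT) vanishes at T_B = a/(Rb).
T_B = 6.85/(0.08206×0.0559) = 6.85/0.0045872 = 1493 K

T_B ≈ 1493 K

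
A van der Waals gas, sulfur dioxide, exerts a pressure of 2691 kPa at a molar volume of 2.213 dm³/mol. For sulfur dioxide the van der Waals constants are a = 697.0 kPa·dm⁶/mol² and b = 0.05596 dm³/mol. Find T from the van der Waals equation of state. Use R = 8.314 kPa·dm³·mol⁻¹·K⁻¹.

T ≈ 735.1 K

T = (P + a/V_m²)(V_m − b)/R
P + a/V_m² = 2691 + 697.0/(2.213)² = 2833.3 kPa
V_m − b = 2.213 − 0.05596 = 2.1570 dm³/mol
T = (2833.3)(2.1570)/8.314 = 735.1 K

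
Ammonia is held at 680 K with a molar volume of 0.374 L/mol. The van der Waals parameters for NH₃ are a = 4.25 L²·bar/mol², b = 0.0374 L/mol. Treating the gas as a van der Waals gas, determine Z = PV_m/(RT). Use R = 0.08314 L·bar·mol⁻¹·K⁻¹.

Z ≈ 0.9101

P = RT/(V_m − b) − a/V_m² = (0.08314)(680)/(0.374 − 0.0374) − 4.25/(0.374)²
  = 56.535/0.33660 − 30.384 = 167.96 − 30.384 = 137.58 bar
Z = PV_m/(RT) = (137.58)(0.374)/((0.08314)(680)) = 51.455/56.535 = 0.9101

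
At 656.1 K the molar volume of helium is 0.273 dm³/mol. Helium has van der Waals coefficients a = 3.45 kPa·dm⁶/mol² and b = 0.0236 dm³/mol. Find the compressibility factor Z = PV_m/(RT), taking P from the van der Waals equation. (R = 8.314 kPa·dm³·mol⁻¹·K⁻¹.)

Z ≈ 1.092

P = RT/(V_m − b) − a/V_m² = (8.314)(656.1)/(0.273 − 0.0236) − 3.45/(0.273)²
  = 5454.8/0.24940 − 46.291 = 21872 − 46.291 = 21826 kPa
Z = PV_m/(RT) = (21826)(0.273)/((8.314)(656.1)) = 5958.5/5454.8 = 1.092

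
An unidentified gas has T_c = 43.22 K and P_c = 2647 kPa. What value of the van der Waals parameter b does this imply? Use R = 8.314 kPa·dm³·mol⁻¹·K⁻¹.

b ≈ 0.01697 dm³/mol

From T_c = 8a/(27Rb) and P_c = a/(27b²): b = R T_c/(8 P_c).
b = (8.314)(43.22)/(8×2647) = 359.33/21176 = 0.01697 dm³/mol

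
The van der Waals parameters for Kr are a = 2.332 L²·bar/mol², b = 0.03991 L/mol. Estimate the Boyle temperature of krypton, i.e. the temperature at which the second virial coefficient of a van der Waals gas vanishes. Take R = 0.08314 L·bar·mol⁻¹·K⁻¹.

T_B ≈ 702.8 K

For a van der Waals gas the second virial coefficient B₂ = b − a/(RT) vanishes at T_B = a/(Rb).
T_B = 2.332/(0.08314×0.03991) = 2.332/0.0033181 = 702.8 K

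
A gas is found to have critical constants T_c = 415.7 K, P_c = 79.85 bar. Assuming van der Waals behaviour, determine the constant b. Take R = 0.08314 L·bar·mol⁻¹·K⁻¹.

From T_c = 8a/(27Rb) and P_c = a/(27b²): b = R T_c/(8 P_c).
b = (0.08314)(415.7)/(8×79.85) = 34.561/638.80 = 0.05410 L/mol

b ≈ 0.05410 L/mol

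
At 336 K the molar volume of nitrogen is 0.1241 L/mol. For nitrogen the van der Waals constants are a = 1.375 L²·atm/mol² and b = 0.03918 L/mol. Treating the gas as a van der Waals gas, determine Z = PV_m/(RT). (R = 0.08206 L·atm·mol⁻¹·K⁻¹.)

Z ≈ 1.060

P = RT/(V_m − b) − a/V_m² = (0.08206)(336)/(0.1241 − 0.03918) − 1.375/(0.1241)²
  = 27.572/0.084920 − 89.281 = 324.68 − 89.281 = 235.40 atm
Z = PV_m/(RT) = (235.40)(0.1241)/((0.08206)(336)) = 29.213/27.572 = 1.060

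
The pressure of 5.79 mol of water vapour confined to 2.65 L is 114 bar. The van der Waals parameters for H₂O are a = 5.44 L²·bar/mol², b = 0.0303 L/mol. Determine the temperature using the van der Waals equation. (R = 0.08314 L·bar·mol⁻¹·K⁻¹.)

T = (P + a n²/V²)(V − nb)/(nR)
P + a n²/V² = 114 + (5.44)(5.79)²/(2.65)² = 139.97 bar
V − nb = 2.65 − (5.79)(0.0303) = 2.4746 L
T = (139.97)(2.4746)/((5.79)(0.08314)) = 719.5 K

T ≈ 719.5 K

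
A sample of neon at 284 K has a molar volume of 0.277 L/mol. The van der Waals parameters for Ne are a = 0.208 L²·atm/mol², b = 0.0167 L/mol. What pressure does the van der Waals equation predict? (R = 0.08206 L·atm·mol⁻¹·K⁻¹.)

P = RT/(V_m − b) − a/V_m²
RT/(V_m − b) = (0.08206)(284)/(0.277 − 0.0167) = 23.305/0.26030 = 89.531 atm
a/V_m² = 0.208/(0.277)² = 2.7108 atm
P = 89.531 − 2.7108 = 86.82 atm

P ≈ 86.82 atm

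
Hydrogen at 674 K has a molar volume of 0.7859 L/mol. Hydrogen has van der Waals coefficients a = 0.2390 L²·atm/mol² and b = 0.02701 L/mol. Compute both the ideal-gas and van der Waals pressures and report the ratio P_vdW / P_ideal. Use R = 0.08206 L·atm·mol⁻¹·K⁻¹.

P_vdW / P_ideal ≈ 1.030

Ideal: P_ideal = RT/V_m = (0.08206)(674)/0.7859 = 70.3759 atm
vdW: P = RT/(V_m − b) − a/V_m² = 55.3084/0.758890 − 0.2390/0.617639 = 72.8807 − 0.386957 = 72.4937 atm
Ratio = 72.4937/70.3759 = 1.030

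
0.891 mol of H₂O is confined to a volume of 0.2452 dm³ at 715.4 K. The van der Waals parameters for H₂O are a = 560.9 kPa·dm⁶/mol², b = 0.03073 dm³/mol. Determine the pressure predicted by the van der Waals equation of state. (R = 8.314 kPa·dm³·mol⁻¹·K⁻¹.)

P ≈ 16924 kPa

P = nRT/(V − nb) − a n²/V²
nRT/(V − nb) = (0.891)(8.314)(715.4)/(0.2452 − 0.891×0.03073) = 5299.5/0.21782 = 24330 kPa
a n²/V² = (560.9)(0.891)²/(0.2452)² = 7406.3 kPa
P = 24330 − 7406.3 = 16924 kPa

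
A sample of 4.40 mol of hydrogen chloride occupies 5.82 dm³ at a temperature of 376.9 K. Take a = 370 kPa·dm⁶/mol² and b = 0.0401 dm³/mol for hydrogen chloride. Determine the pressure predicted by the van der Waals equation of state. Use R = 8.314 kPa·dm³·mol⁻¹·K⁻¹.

P ≈ 2232 kPa

P = nRT/(V − nb) − a n²/V²
nRT/(V − nb) = (4.40)(8.314)(376.9)/(5.82 − 4.40×0.0401) = 13788/5.6436 = 2443.1 kPa
a n²/V² = (370)(4.40)²/(5.82)² = 211.48 kPa
P = 2443.1 − 211.48 = 2232 kPa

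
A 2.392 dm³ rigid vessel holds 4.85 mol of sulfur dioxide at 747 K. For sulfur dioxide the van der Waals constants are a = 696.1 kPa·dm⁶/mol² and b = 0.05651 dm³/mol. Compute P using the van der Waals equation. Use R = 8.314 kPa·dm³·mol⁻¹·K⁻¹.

P = nRT/(V − nb) − a n²/V²
nRT/(V − nb) = (4.85)(8.314)(747)/(2.392 − 4.85×0.05651) = 30121/2.1179 = 14222 kPa
a n²/V² = (696.1)(4.85)²/(2.392)² = 2861.8 kPa
P = 14222 − 2861.8 = 11360 kPa

P ≈ 11360 kPa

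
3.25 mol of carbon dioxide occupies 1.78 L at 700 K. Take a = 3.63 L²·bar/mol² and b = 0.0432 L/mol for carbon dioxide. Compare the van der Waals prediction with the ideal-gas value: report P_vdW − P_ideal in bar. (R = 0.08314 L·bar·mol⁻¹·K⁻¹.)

ΔP ≈ -3.00 bar

Ideal: P_ideal = nRT/V = (3.25)(0.08314)(700)/1.78 = 106.260 bar
vdW: P = nRT/(V − nb) − a n²/V² = 189.144/1.63960 − 38.3419/3.16840 = 115.360 − 12.1013 = 103.259 bar
ΔP = 103.259 − 106.260 = -3.00 bar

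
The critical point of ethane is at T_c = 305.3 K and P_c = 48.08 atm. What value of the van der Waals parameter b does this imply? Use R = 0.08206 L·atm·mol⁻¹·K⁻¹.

From T_c = 8a/(27Rb) and P_c = a/(27b²): b = R T_c/(8 P_c).
b = (0.08206)(305.3)/(8×48.08) = 25.053/384.64 = 0.06513 L/mol

b ≈ 0.06513 L/mol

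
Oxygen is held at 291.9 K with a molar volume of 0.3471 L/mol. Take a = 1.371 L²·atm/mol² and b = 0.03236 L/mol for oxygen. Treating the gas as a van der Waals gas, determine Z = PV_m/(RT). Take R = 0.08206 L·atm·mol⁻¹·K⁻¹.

Z ≈ 0.9379

P = RT/(V_m − b) − a/V_m² = (0.08206)(291.9)/(0.3471 − 0.03236) − 1.371/(0.3471)²
  = 23.953/0.31474 − 11.380 = 76.104 − 11.380 = 64.724 atm
Z = PV_m/(RT) = (64.724)(0.3471)/((0.08206)(291.9)) = 22.466/23.953 = 0.9379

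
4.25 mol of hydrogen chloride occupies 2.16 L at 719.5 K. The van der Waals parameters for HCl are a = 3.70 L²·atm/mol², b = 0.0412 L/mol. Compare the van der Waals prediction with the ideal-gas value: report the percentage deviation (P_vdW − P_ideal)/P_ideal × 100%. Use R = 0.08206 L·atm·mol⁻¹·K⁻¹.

-3.51 %

Ideal: P_ideal = nRT/V = (4.25)(0.08206)(719.5)/2.16 = 116.171 atm
vdW: P = nRT/(V − nb) − a n²/V² = 250.929/1.98490 − 66.8313/4.66560 = 126.419 − 14.3243 = 112.095 atm
% deviation = (112.095 − 116.171)/116.171 × 100% = -3.51%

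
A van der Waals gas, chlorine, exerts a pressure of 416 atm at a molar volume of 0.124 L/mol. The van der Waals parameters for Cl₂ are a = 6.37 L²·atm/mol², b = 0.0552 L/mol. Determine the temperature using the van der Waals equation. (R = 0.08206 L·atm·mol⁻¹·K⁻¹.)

T ≈ 696.1 K

T = (P + a/V_m²)(V_m − b)/R
P + a/V_m² = 416 + 6.37/(0.124)² = 830.28 atm
V_m − b = 0.124 − 0.0552 = 0.068800 L/mol
T = (830.28)(0.068800)/0.08206 = 696.1 K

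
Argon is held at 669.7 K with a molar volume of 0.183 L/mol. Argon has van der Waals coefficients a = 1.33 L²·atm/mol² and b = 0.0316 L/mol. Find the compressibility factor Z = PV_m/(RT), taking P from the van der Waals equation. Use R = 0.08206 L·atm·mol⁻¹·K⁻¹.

P = RT/(V_m − b) − a/V_m² = (0.08206)(669.7)/(0.183 − 0.0316) − 1.33/(0.183)²
  = 54.956/0.15140 − 39.715 = 362.99 − 39.715 = 323.28 atm
Z = PV_m/(RT) = (323.28)(0.183)/((0.08206)(669.7)) = 59.160/54.956 = 1.076

Z ≈ 1.076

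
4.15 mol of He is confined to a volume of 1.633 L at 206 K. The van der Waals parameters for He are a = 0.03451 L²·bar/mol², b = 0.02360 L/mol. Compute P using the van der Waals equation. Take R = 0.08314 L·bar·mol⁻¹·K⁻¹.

P = nRT/(V − nb) − a n²/V²
nRT/(V − nb) = (4.15)(0.08314)(206)/(1.633 − 4.15×0.02360) = 71.076/1.5351 = 46.301 bar
a n²/V² = (0.03451)(4.15)²/(1.633)² = 0.22288 bar
P = 46.301 − 0.22288 = 46.08 bar

P ≈ 46.08 bar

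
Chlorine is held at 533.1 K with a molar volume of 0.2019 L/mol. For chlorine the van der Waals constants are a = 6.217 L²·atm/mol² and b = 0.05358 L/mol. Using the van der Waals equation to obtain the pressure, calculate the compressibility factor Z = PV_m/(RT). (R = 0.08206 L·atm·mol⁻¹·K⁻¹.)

P = RT/(V_m − b) − a/V_m² = (0.08206)(533.1)/(0.2019 − 0.05358) − 6.217/(0.2019)²
  = 43.746/0.14832 − 152.51 = 294.94 − 152.51 = 142.43 atm
Z = PV_m/(RT) = (142.43)(0.2019)/((0.08206)(533.1)) = 28.757/43.746 = 0.6574

Z ≈ 0.6574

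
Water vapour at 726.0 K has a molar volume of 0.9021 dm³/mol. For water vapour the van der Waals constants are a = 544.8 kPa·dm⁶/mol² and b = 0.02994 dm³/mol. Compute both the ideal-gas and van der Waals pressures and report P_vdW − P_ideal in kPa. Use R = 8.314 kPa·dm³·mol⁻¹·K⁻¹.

Ideal: P_ideal = RT/V_m = (8.314)(726.0)/0.9021 = 6691.01 kPa
vdW: P = RT/(V_m − b) − a/V_m² = 6035.96/0.872160 − 544.8/0.813784 = 6920.70 − 669.465 = 6251.24 kPa
ΔP = 6251.24 − 6691.01 = -439.8 kPa

ΔP ≈ -439.8 kPa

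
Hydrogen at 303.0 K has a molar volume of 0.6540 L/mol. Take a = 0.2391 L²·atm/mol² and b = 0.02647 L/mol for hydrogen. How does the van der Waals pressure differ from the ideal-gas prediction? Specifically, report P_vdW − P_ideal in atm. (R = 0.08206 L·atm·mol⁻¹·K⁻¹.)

Ideal: P_ideal = RT/V_m = (0.08206)(303.0)/0.6540 = 38.0186 atm
vdW: P = RT/(V_m − b) − a/V_m² = 24.8642/0.627530 − 0.2391/0.427716 = 39.6223 − 0.559016 = 39.0633 atm
ΔP = 39.0633 − 38.0186 = 1.045 atm

ΔP ≈ 1.045 atm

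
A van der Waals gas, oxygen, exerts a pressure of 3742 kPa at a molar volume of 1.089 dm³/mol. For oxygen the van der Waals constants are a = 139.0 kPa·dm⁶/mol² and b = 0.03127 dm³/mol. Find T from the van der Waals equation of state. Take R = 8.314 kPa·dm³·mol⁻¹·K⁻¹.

T = (P + a/V_m²)(V_m − b)/R
P + a/V_m² = 3742 + 139.0/(1.089)² = 3859.2 kPa
V_m − b = 1.089 − 0.03127 = 1.0577 dm³/mol
T = (3859.2)(1.0577)/8.314 = 491.0 K

T ≈ 491.0 K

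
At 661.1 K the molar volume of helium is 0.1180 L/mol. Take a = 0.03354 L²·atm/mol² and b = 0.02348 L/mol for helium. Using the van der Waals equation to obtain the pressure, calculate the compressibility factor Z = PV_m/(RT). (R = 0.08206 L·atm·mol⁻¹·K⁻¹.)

P = RT/(V_m − b) − a/V_m² = (0.08206)(661.1)/(0.1180 − 0.02348) − 0.03354/(0.1180)²
  = 54.250/0.094520 − 2.4088 = 573.95 − 2.4088 = 571.54 atm
Z = PV_m/(RT) = (571.54)(0.1180)/((0.08206)(661.1)) = 67.442/54.250 = 1.243

Z ≈ 1.243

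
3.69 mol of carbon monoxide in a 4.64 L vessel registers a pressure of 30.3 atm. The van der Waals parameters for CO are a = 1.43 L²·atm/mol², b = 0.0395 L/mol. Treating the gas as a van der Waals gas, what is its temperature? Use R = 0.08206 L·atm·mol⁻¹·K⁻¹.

T ≈ 463.1 K

T = (P + a n²/V²)(V − nb)/(nR)
P + a n²/V² = 30.3 + (1.43)(3.69)²/(4.64)² = 31.204 atm
V − nb = 4.64 − (3.69)(0.0395) = 4.4942 L
T = (31.204)(4.4942)/((3.69)(0.08206)) = 463.1 K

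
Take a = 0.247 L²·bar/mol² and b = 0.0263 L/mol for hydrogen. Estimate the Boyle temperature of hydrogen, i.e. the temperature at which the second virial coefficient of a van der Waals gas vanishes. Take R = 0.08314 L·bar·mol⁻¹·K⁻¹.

T_B ≈ 113.0 K

For a van der Waals gas the second virial coefficient B₂ = b − a/(RT) vanishes at T_B = a/(Rb).
T_B = 0.247/(0.08314×0.0263) = 0.247/0.0021866 = 113.0 K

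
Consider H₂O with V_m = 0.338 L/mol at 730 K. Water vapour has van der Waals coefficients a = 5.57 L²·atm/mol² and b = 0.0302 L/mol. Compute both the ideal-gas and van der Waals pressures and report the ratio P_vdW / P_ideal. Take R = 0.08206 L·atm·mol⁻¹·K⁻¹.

P_vdW / P_ideal ≈ 0.8230

Ideal: P_ideal = RT/V_m = (0.08206)(730)/0.338 = 177.230 atm
vdW: P = RT/(V_m − b) − a/V_m² = 59.9038/0.307800 − 5.57/0.114244 = 194.619 − 48.7553 = 145.864 atm
Ratio = 145.864/177.230 = 0.8230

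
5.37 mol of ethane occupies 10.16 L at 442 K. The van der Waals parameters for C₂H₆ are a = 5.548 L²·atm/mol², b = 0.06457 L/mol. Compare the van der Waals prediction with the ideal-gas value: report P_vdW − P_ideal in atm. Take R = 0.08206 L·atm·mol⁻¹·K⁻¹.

Ideal: P_ideal = nRT/V = (5.37)(0.08206)(442)/10.16 = 19.1705 atm
vdW: P = nRT/(V − nb) − a n²/V² = 194.773/9.81326 − 159.987/103.226 = 19.8479 − 1.54987 = 18.2980 atm
ΔP = 18.2980 − 19.1705 = -0.873 atm

ΔP ≈ -0.873 atm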